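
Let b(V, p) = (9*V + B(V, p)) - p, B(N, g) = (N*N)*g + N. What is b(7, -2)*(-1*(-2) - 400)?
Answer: 10348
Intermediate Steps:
B(N, g) = N + g*N² (B(N, g) = N²*g + N = g*N² + N = N + g*N²)
b(V, p) = -p + 9*V + V*(1 + V*p) (b(V, p) = (9*V + V*(1 + V*p)) - p = -p + 9*V + V*(1 + V*p))
b(7, -2)*(-1*(-2) - 400) = (-1*(-2) + 10*7 - 2*7²)*(-1*(-2) - 400) = (2 + 70 - 2*49)*(2 - 400) = (2 + 70 - 98)*(-398) = -26*(-398) = 10348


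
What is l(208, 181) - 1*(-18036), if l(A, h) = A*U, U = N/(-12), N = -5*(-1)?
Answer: 53848/3 ≈ 17949.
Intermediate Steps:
N = 5
U = -5/12 (U = 5/(-12) = 5*(-1/12) = -5/12 ≈ -0.41667)
l(A, h) = -5*A/12 (l(A, h) = A*(-5/12) = -5*A/12)
l(208, 181) - 1*(-18036) = -5/12*208 - 1*(-18036) = -260/3 + 18036 = 53848/3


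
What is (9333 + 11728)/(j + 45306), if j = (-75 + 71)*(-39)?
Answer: 21061/45462 ≈ 0.46327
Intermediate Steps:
j = 156 (j = -4*(-39) = 156)
(9333 + 11728)/(j + 45306) = (9333 + 11728)/(156 + 45306) = 21061/45462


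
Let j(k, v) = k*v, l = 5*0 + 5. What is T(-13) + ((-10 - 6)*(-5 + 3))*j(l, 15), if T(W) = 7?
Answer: 2407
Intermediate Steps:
l = 5 (l = 0 + 5 = 5)
T(-13) + ((-10 - 6)*(-5 + 3))*j(l, 15) = 7 + ((-10 - 6)*(-5 + 3))*(5*15) = 7 - 16*(-2)*75 = 7 + 32*75 = 7 + 2400 = 2407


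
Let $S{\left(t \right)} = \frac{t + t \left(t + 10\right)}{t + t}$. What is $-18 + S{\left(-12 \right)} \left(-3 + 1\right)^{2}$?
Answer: $-20$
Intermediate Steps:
$S{\left(t \right)} = \frac{t + t \left(10 + t\right)}{2 t}$
$-18 + S{\left(-12 \right)} \left(-3 + 1\right)^{2} = -18 + \left(\frac{11}{2} + \frac{1}{2} \left(-12\right)\right) \left(-3 + 1\right)^{2} = -18 + \left(\frac{11}{2} - 6\right) \left(-2\right)^{2} = -18 - 2 = -20$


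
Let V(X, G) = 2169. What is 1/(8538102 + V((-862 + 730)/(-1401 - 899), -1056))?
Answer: 1/8540271 ≈ 1.1709e-7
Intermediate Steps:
1/(8538102 + V((-862 + 730)/(-1401 - 899), -1056)) = 1/(8538102 + 2169) = 1/8540271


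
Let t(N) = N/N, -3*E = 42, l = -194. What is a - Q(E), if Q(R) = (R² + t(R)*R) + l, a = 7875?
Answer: 7887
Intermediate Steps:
E = -14 (E = -⅓*42 = -14)
t(N) = 1
Q(R) = -194 + R + R² (Q(R) = (R² + 1*R) - 194 = (R² + R) - 194 = (R + R²) - 194 = -194 + R + R²)
a - Q(E) = 7875 - (-194 - 14 + (-14)²) = 7875 - (-194 - 14 + 196) = 7875 - 1*(-12) = 7875 + 12 = 7887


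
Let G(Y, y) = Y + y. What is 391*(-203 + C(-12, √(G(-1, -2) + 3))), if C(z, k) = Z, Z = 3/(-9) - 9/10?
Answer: -2395657/30 ≈ -79855.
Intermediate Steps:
Z = -37/30 (Z = 3*(-⅑) - 9*⅒ = -⅓ - 9/10 = -37/30 ≈ -1.2333)
C(z, k) = -37/30
391*(-203 + C(-12, √(G(-1, -2) + 3))) = 391*(-203 - 37/30) = 391*(-6127/30) = -2395657/30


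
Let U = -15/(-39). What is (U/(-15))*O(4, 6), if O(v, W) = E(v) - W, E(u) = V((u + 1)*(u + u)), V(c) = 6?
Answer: 0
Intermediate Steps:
E(u) = 6
O(v, W) = 6 - W
U = 5/13 (U = -15*(-1/39) = 5/13 ≈ 0.38462)
(U/(-15))*O(4, 6) = ((5/13)/(-15))*(6 - 1*6) = ((5/13)*(-1/15))*(6 - 6) = -1/39*0 = 0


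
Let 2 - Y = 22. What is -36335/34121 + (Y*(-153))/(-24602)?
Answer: -499161965/419722421 ≈ -1.1893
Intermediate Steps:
Y = -20 (Y = 2 - 1*22 = 2 - 22 = -20)
-36335/34121 + (Y*(-153))/(-24602) = -36335/34121 - 20*(-153)/(-24602) = -36335*1/34121 + 3060*(-1/24602) = -36335/34121 - 1530/12301 = -499161965/419722421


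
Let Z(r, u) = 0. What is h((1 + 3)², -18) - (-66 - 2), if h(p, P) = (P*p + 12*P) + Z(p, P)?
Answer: -436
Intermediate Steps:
h(p, P) = 12*P + P*p (h(p, P) = (P*p + 12*P) + 0 = (12*P + P*p) + 0 = 12*P + P*p)
h((1 + 3)², -18) - (-66 - 2) = -18*(12 + (1 + 3)²) - (-66 - 2) = -18*(12 + 4²) - 1*(-68) = -18*(12 + 16) + 68 = -18*28 + 68 = -504 + 68 = -436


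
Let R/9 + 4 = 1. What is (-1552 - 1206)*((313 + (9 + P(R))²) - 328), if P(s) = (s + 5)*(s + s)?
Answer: -3951645852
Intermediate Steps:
R = -27 (R = -36 + 9*1 = -36 + 9 = -27)
P(s) = 2*s*(5 + s) (P(s) = (5 + s)*(2*s) = 2*s*(5 + s))
(-1552 - 1206)*((313 + (9 + P(R))²) - 328) = (-1552 - 1206)*((313 + (9 + 2*(-27)*(5 - 27))²) - 328) = -2758*((313 + (9 + 2*(-27)*(-22))²) - 328) = -2758*((313 + (9 + 1188)²) - 328) = -2758*((313 + 1197²) - 328) = -2758*((313 + 1432809) - 328) = -2758*(1433122 - 328) = -2758*1432794 = -3951645852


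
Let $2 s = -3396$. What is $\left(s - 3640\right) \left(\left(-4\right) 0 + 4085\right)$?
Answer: $-21805730$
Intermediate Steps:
$s = -1698$ ($s = \frac{1}{2} \left(-3396\right) = -1698$)
$\left(s - 3640\right) \left(\left(-4\right) 0 + 4085\right) = \left(-1698 - 3640\right) \left(\left(-4\right) 0 + 4085\right) = - 5338 \left(0 + 4085\right) = \left(-5338\right) 4085 = -21805730$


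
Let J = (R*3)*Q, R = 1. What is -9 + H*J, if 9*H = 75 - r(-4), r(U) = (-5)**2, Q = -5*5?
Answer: -1277/3 ≈ -425.67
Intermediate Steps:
Q = -25
r(U) = 25
J = -75 (J = (1*3)*(-25) = 3*(-25) = -75)
H = 50/9 (H = (75 - 1*25)/9 = (75 - 25)/9 = (1/9)*50 = 50/9 ≈ 5.5556)
-9 + H*J = -9 + (50/9)*(-75) = -9 - 1250/3 = -1277/3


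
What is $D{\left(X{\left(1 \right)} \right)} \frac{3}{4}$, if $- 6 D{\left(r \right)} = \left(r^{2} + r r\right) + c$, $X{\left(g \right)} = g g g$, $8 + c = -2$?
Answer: $1$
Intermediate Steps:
$c = -10$ ($c = -8 - 2 = -10$)
$X{\left(g \right)} = g^{3}$ ($X{\left(g \right)} = g^{2} g = g^{3}$)
$D{\left(r \right)} = \frac{5}{3} - \frac{r^{2}}{3}$ ($D{\left(r \right)} = - \frac{\left(r^{2} + r r\right) - 10}{6} = - \frac{\left(r^{2} + r^{2}\right) - 10}{6} = - \frac{2 r^{2} - 10}{6} = - \frac{-10 + 2 r^{2}}{6} = \frac{5}{3} - \frac{r^{2}}{3}$)
$D{\left(X{\left(1 \right)} \right)} \frac{3}{4} = \left(\frac{5}{3} - \frac{\left(1^{3}\right)^{2}}{3}\right) \frac{3}{4} = \left(\frac{5}{3} - \frac{1^{2}}{3}\right) 3 \cdot \frac{1}{4} = \left(\frac{5}{3} - \frac{1}{3}\right) \frac{3}{4} = \frac{4}{3} \cdot \frac{3}{4} = 1$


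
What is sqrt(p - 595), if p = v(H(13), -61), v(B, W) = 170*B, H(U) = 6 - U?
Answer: I*sqrt(1785) ≈ 42.249*I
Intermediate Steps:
p = -1190 (p = 170*(6 - 1*13) = 170*(6 - 13) = 170*(-7) = -1190)
sqrt(p - 595) = sqrt(-1190 - 595) = sqrt(-1785) = I*sqrt(1785)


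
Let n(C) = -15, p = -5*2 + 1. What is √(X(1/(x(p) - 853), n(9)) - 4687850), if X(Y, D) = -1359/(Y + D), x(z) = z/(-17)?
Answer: 11*I*√1830994488624854/217397 ≈ 2165.1*I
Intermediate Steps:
p = -9 (p = -10 + 1 = -9)
x(z) = -z/17 (x(z) = z*(-1/17) = -z/17)
X(Y, D) = -1359/(D + Y)
√(X(1/(x(p) - 853), n(9)) - 4687850) = √(-1359/(-15 + 1/(-1/17*(-9) - 853)) - 4687850) = √(-1359/(-15 + 1/(9/17 - 853)) - 4687850) = √(-1359/(-15 + 1/(-14492/17)) - 4687850) = √(-1359/(-15 - 17/14492) - 4687850) = √(-1359/(-217397/14492) - 4687850) = √(-1359*(-14492/217397) - 4687850) = √(19694628/217397 - 4687850) = √(-1019104831822/217397) = 11*I*√1830994488624854/217397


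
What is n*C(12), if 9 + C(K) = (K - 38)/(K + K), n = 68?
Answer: -2057/3 ≈ -685.67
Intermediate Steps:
C(K) = -9 + (-38 + K)/(2*K) (C(K) = -9 + (K - 38)/(K + K) = -9 + (-38 + K)/((2*K)) = -9 + (-38 + K)*(1/(2*K)) = -9 + (-38 + K)/(2*K))
n*C(12) = 68*(-17/2 - 19/12) = 68*(-121/12) = -2057/3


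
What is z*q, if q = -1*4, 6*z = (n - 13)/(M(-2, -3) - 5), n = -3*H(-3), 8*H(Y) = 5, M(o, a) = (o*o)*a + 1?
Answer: -119/192 ≈ -0.61979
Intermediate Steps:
M(o, a) = 1 + a*o**2 (M(o, a) = o**2*a + 1 = a*o**2 + 1 = 1 + a*o**2)
H(Y) = 5/8 (H(Y) = (1/8)*5 = 5/8)
n = -15/8 (n = -3*5/8 = -15/8 ≈ -1.8750)
z = 119/768 (z = ((-15/8 - 13)/((1 - 3*(-2)**2) - 5))/6 = (-119/(8*((1 - 3*4) - 5)))/6 = (-119/(8*((1 - 12) - 5)))/6 = (-119/(8*(-11 - 5)))/6 = (-119/8/(-16))/6 = (-119/8*(-1/16))/6 = (1/6)*(119/128) = 119/768 ≈ 0.15495)
q = -4
z*q = (119/768)*(-4) = -119/192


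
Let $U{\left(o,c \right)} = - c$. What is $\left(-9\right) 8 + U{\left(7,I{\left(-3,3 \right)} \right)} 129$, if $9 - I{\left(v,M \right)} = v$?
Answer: $-1620$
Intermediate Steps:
$I{\left(v,M \right)} = 9 - v$
$\left(-9\right) 8 + U{\left(7,I{\left(-3,3 \right)} \right)} 129 = \left(-9\right) 8 + - (9 - -3) 129 = -72 + - (9 + 3) 129 = -72 + \left(-1\right) 12 \cdot 129 = -72 - 1548 = -1620$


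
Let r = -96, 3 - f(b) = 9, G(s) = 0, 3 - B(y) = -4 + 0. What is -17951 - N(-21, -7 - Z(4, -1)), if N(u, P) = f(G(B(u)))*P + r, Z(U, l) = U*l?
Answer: -17873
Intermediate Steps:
B(y) = 7 (B(y) = 3 - (-4 + 0) = 3 - 1*(-4) = 3 + 4 = 7)
f(b) = -6 (f(b) = 3 - 1*9 = 3 - 9 = -6)
N(u, P) = -96 - 6*P (N(u, P) = -6*P - 96 = -96 - 6*P)
-17951 - N(-21, -7 - Z(4, -1)) = -17951 - (-96 - 6*(-7 - 4*(-1))) = -17951 - (-96 - 6*(-7 - 1*(-4))) = -17951 - (-96 - 6*(-7 + 4)) = -17951 - (-96 - 6*(-3)) = -17951 - (-96 + 18) = -17951 - 1*(-78) = -17951 + 78 = -17873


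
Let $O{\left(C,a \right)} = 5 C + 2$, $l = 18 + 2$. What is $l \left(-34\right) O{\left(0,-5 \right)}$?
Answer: $-1360$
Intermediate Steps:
$l = 20$
$O{\left(C,a \right)} = 2 + 5 C$
$l \left(-34\right) O{\left(0,-5 \right)} = 20 \left(-34\right) \left(2 + 5 \cdot 0\right) = - 680 \left(2 + 0\right) = \left(-680\right) 2 = -1360$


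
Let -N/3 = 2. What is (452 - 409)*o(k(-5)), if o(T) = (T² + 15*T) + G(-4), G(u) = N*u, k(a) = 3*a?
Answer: 1032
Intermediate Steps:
N = -6 (N = -3*2 = -6)
G(u) = -6*u
o(T) = 24 + T² + 15*T (o(T) = (T² + 15*T) - 6*(-4) = (T² + 15*T) + 24 = 24 + T² + 15*T)
(452 - 409)*o(k(-5)) = (452 - 409)*(24 + (3*(-5))² + 15*(3*(-5))) = 43*(24 + (-15)² + 15*(-15)) = 43*(24 + 225 - 225) = 43*24 = 1032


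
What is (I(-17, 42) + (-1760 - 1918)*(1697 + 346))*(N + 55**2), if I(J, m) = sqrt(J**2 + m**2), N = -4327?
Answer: 9783428508 - 1302*sqrt(2053) ≈ 9.7834e+9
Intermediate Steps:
(I(-17, 42) + (-1760 - 1918)*(1697 + 346))*(N + 55**2) = (sqrt((-17)**2 + 42**2) + (-1760 - 1918)*(1697 + 346))*(-4327 + 55**2) = (sqrt(289 + 1764) - 3678*2043)*(-4327 + 3025) = (sqrt(2053) - 7514154)*(-1302) = (-7514154 + sqrt(2053))*(-1302) = 9783428508 - 1302*sqrt(2053)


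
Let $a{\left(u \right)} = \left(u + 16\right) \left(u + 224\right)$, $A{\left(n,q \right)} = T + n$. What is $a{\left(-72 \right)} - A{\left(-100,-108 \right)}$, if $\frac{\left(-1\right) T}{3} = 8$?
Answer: $-8388$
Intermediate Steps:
$T = -24$ ($T = \left(-3\right) 8 = -24$)
$A{\left(n,q \right)} = -24 + n$
$a{\left(u \right)} = \left(16 + u\right) \left(224 + u\right)$
$a{\left(-72 \right)} - A{\left(-100,-108 \right)} = \left(3584 + \left(-72\right)^{2} + 240 \left(-72\right)\right) - \left(-24 - 100\right) = \left(3584 + 5184 - 17280\right) - -124 = -8512 + 124 = -8388$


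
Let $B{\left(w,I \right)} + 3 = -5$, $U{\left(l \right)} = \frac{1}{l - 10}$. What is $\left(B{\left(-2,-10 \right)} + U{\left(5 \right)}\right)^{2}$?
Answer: $\frac{1681}{25} \approx 67.24$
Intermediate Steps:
$U{\left(l \right)} = \frac{1}{-10 + l}$
$B{\left(w,I \right)} = -8$ ($B{\left(w,I \right)} = -3 - 5 = -8$)
$\left(B{\left(-2,-10 \right)} + U{\left(5 \right)}\right)^{2} = \left(-8 + \frac{1}{-10 + 5}\right)^{2} = \left(-8 + \frac{1}{-5}\right)^{2} = \left(-8 - \frac{1}{5}\right)^{2} = \left(- \frac{41}{5}\right)^{2} = \frac{1681}{25}$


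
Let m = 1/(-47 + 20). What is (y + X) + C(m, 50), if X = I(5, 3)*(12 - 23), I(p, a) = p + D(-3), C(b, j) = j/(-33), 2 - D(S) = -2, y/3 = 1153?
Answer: 110830/33 ≈ 3358.5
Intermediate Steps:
y = 3459 (y = 3*1153 = 3459)
m = -1/27 (m = 1/(-27) = -1/27 ≈ -0.037037)
D(S) = 4 (D(S) = 2 - 1*(-2) = 2 + 2 = 4)
C(b, j) = -j/33 (C(b, j) = j*(-1/33) = -j/33)
I(p, a) = 4 + p (I(p, a) = p + 4 = 4 + p)
X = -99 (X = (4 + 5)*(12 - 23) = 9*(-11) = -99)
(y + X) + C(m, 50) = (3459 - 99) - 1/33*50 = 3360 - 50/33 = 110830/33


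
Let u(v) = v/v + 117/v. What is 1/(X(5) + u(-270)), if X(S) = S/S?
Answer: 30/47 ≈ 0.63830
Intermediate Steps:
X(S) = 1
u(v) = 1 + 117/v
1/(X(5) + u(-270)) = 1/(1 + (117 - 270)/(-270)) = 1/(1 - 1/270*(-153)) = 1/(1 + 17/30) = 1/(47/30) = 30/47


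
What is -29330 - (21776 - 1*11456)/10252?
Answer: -75175370/2563 ≈ -29331.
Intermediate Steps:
-29330 - (21776 - 1*11456)/10252 = -29330 - (21776 - 11456)/10252 = -29330 - 10320/10252 = -29330 - 1*2580/2563 = -29330 - 2580/2563 = -75175370/2563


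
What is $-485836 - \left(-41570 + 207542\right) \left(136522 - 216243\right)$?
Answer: $13230967976$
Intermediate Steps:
$-485836 - \left(-41570 + 207542\right) \left(136522 - 216243\right) = -485836 - 165972 \left(-79721\right) = -485836 - -13231453812 = -485836 + 13231453812 = 13230967976$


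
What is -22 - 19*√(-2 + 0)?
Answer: -22 - 19*I*√2 ≈ -22.0 - 26.87*I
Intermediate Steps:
-22 - 19*√(-2 + 0) = -22 - 19*I*√2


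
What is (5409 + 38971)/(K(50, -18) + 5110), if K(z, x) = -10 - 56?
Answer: 11095/1261 ≈ 8.7986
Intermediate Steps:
K(z, x) = -66
(5409 + 38971)/(K(50, -18) + 5110) = (5409 + 38971)/(-66 + 5110) = 44380/5044 = 44380*(1/5044) = 11095/1261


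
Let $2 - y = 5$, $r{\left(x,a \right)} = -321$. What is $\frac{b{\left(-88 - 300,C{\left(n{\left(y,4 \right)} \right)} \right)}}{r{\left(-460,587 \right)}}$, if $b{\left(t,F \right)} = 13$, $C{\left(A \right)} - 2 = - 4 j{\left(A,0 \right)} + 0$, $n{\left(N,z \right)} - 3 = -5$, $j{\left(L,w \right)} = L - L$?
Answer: $- \frac{13}{321} \approx -0.040498$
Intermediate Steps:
$j{\left(L,w \right)} = 0$
$y = -3$ ($y = 2 - 5 = -3$)
$n{\left(N,z \right)} = -2$ ($n{\left(N,z \right)} = 3 - 5 = -2$)
$C{\left(A \right)} = 2$ ($C{\left(A \right)} = 2 + \left(\left(-4\right) 0 + 0\right) = 2 + \left(0 + 0\right) = 2 + 0 = 2$)
$\frac{b{\left(-88 - 300,C{\left(n{\left(y,4 \right)} \right)} \right)}}{r{\left(-460,587 \right)}} = \frac{13}{-321} = 13 \left(- \frac{1}{321}\right) = - \frac{13}{321}$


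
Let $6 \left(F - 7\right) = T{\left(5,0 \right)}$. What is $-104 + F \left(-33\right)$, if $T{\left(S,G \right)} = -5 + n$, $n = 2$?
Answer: $- \frac{637}{2} \approx -318.5$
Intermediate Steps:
$T{\left(S,G \right)} = -3$ ($T{\left(S,G \right)} = -5 + 2 = -3$)
$F = \frac{13}{2}$ ($F = 7 + \frac{1}{6} \left(-3\right) = 7 - \frac{1}{2} = \frac{13}{2} \approx 6.5$)
$-104 + F \left(-33\right) = -104 + \frac{13}{2} \left(-33\right) = -104 - \frac{429}{2} = - \frac{637}{2}$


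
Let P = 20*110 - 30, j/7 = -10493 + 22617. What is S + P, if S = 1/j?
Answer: 184163561/84868 ≈ 2170.0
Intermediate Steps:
j = 84868 (j = 7*(-10493 + 22617) = 7*12124 = 84868)
S = 1/84868 ≈ 1.1783e-5
P = 2170 (P = 2200 - 30 = 2170)
S + P = 1/84868 + 2170 = 184163561/84868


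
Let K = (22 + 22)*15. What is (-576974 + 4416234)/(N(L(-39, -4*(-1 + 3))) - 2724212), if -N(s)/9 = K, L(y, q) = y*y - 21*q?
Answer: -959815/682538 ≈ -1.4062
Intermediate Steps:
L(y, q) = y² - 21*q
K = 660 (K = 44*15 = 660)
N(s) = -5940 (N(s) = -9*660 = -5940)
(-576974 + 4416234)/(N(L(-39, -4*(-1 + 3))) - 2724212) = (-576974 + 4416234)/(-5940 - 2724212) = 3839260/(-2730152) = 3839260*(-1/2730152) = -959815/682538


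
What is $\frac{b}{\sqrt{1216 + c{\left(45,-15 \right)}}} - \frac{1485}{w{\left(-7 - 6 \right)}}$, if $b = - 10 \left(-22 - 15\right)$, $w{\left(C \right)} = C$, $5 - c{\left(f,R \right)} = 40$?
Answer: $\frac{1485}{13} + \frac{370 \sqrt{1181}}{1181} \approx 125.0$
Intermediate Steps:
$c{\left(f,R \right)} = -35$ ($c{\left(f,R \right)} = 5 - 40 = -35$)
$b = 370$ ($b = \left(-10\right) \left(-37\right) = 370$)
$\frac{b}{\sqrt{1216 + c{\left(45,-15 \right)}}} - \frac{1485}{w{\left(-7 - 6 \right)}} = \frac{370}{\sqrt{1216 - 35}} - \frac{1485}{-7 - 6} = \frac{370}{\sqrt{1181}} - \frac{1485}{-7 - 6} = 370 \frac{\sqrt{1181}}{1181} - \frac{1485}{-13} = \frac{370 \sqrt{1181}}{1181} - - \frac{1485}{13} = \frac{370 \sqrt{1181}}{1181} + \frac{1485}{13} = \frac{1485}{13} + \frac{370 \sqrt{1181}}{1181}$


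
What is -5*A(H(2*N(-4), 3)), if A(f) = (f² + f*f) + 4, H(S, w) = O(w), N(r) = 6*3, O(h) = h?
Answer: -110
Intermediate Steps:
N(r) = 18
H(S, w) = w
A(f) = 4 + 2*f² (A(f) = (f² + f²) + 4 = 2*f² + 4 = 4 + 2*f²)
-5*A(H(2*N(-4), 3)) = -5*(4 + 2*3²) = -5*(4 + 2*9) = -5*(4 + 18) = -5*22 = -110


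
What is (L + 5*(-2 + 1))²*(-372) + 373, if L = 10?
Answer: -8927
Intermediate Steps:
(L + 5*(-2 + 1))²*(-372) + 373 = (10 + 5*(-2 + 1))²*(-372) + 373 = (10 + 5*(-1))²*(-372) + 373 = (10 - 5)²*(-372) + 373 = 5²*(-372) + 373 = 25*(-372) + 373 = -9300 + 373 = -8927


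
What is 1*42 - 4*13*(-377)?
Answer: 19646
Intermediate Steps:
1*42 - 4*13*(-377) = 42 - 52*(-377) = 42 + 19604 = 19646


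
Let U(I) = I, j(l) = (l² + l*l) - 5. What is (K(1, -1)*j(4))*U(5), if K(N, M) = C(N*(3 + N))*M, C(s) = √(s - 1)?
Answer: -135*√3 ≈ -233.83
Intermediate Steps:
j(l) = -5 + 2*l² (j(l) = (l² + l²) - 5 = 2*l² - 5 = -5 + 2*l²)
C(s) = √(-1 + s)
K(N, M) = M*√(-1 + N*(3 + N)) (K(N, M) = √(-1 + N*(3 + N))*M = M*√(-1 + N*(3 + N)))
(K(1, -1)*j(4))*U(5) = ((-√(-1 + 1*(3 + 1)))*(-5 + 2*4²))*5 = ((-√(-1 + 1*4))*(-5 + 2*16))*5 = ((-√(-1 + 4))*(-5 + 32))*5 = (-√3*27)*5 = -27*√3*5 = -135*√3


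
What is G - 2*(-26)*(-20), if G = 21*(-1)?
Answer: -1061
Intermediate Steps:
G = -21
G - 2*(-26)*(-20) = -21 - 2*(-26)*(-20) = -21 + 52*(-20) = -21 - 1040 = -1061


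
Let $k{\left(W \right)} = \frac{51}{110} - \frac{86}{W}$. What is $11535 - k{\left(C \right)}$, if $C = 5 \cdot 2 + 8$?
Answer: $\frac{11423921}{990} \approx 11539.0$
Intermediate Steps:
$C = 18$ ($C = 10 + 8 = 18$)
$k{\left(W \right)} = \frac{51}{110} - \frac{86}{W}$ ($k{\left(W \right)} = 51 \cdot \frac{1}{110} - \frac{86}{W} = \frac{51}{110} - \frac{86}{W}$)
$11535 - k{\left(C \right)} = 11535 - \left(\frac{51}{110} - \frac{86}{18}\right) = 11535 - \left(\frac{51}{110} - \frac{43}{9}\right) = 11535 - - \frac{4271}{990} = 11535 + \frac{4271}{990} = \frac{11423921}{990}$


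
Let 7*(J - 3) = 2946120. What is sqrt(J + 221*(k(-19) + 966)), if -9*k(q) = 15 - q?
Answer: sqrt(279386023)/21 ≈ 795.95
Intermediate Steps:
J = 2946141/7 (J = 3 + (1/7)*2946120 = 3 + 2946120/7 = 2946141/7 ≈ 4.2088e+5)
k(q) = -5/3 + q/9 (k(q) = -(15 - q)/9 = -5/3 + q/9)
sqrt(J + 221*(k(-19) + 966)) = sqrt(2946141/7 + 221*((-5/3 + (1/9)*(-19)) + 966)) = sqrt(2946141/7 + 221*((-5/3 - 19/9) + 966)) = sqrt(2946141/7 + 221*(-34/9 + 966)) = sqrt(2946141/7 + 221*(8660/9)) = sqrt(2946141/7 + 1913860/9) = sqrt(39912289/63) = sqrt(279386023)/21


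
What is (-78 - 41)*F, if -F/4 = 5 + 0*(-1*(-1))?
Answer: 2380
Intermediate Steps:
F = -20 (F = -4*(5 + 0*(-1*(-1))) = -4*(5 + 0*1) = -4*(5 + 0) = -4*5 = -20)
(-78 - 41)*F = (-78 - 41)*(-20) = -119*(-20) = 2380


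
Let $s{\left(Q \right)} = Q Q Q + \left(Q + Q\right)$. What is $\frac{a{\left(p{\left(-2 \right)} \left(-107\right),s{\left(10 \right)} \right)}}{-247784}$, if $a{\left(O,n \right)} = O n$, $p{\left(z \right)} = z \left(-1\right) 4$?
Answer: $\frac{109140}{30973} \approx 3.5237$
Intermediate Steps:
$p{\left(z \right)} = - 4 z$ ($p{\left(z \right)} = - z 4 = - 4 z$)
$s{\left(Q \right)} = Q^{3} + 2 Q$ ($s{\left(Q \right)} = Q^{2} Q + 2 Q = Q^{3} + 2 Q$)
$\frac{a{\left(p{\left(-2 \right)} \left(-107\right),s{\left(10 \right)} \right)}}{-247784} = \frac{\left(-4\right) \left(-2\right) \left(-107\right) 10 \left(2 + 10^{2}\right)}{-247784} = 8 \left(-107\right) 10 \left(2 + 100\right) \left(- \frac{1}{247784}\right) = - 856 \cdot 10 \cdot 102 \left(- \frac{1}{247784}\right) = \left(-856\right) 1020 \left(- \frac{1}{247784}\right) = \left(-873120\right) \left(- \frac{1}{247784}\right) = \frac{109140}{30973}$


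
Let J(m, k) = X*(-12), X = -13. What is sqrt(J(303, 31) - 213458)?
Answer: I*sqrt(213302) ≈ 461.85*I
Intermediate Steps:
J(m, k) = 156 (J(m, k) = -13*(-12) = 156)
sqrt(J(303, 31) - 213458) = sqrt(156 - 213458) = sqrt(-213302) = I*sqrt(213302)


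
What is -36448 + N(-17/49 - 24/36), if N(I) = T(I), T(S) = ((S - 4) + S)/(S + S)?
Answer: -5430309/149 ≈ -36445.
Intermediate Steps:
T(S) = (-4 + 2*S)/(2*S) (T(S) = ((-4 + S) + S)/((2*S)) = (-4 + 2*S)*(1/(2*S)) = (-4 + 2*S)/(2*S))
N(I) = (-2 + I)/I
-36448 + N(-17/49 - 24/36) = -36448 + (-2 + (-17/49 - 24/36))/(-17/49 - 24/36) = -36448 + (-2 + (-17*1/49 - 24*1/36))/(-17*1/49 - 24*1/36) = -36448 + (-2 + (-17/49 - 2/3))/(-17/49 - 2/3) = -36448 + (-2 - 149/147)/(-149/147) = -36448 - 147/149*(-443/147) = -36448 + 443/149 = -5430309/149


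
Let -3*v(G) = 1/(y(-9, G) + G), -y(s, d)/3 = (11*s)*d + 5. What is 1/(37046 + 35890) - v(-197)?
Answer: 34409/4282874856 ≈ 8.0341e-6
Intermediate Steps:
y(s, d) = -15 - 33*d*s (y(s, d) = -3*((11*s)*d + 5) = -3*(11*d*s + 5) = -3*(5 + 11*d*s) = -15 - 33*d*s)
v(G) = -1/(3*(-15 + 298*G)) (v(G) = -1/(3*((-15 - 33*G*(-9)) + G)) = -1/(3*((-15 + 297*G) + G)) = -1/(3*(-15 + 298*G)))
1/(37046 + 35890) - v(-197) = 1/(37046 + 35890) - (-1)/(-45 + 894*(-197)) = 1/72936 - (-1)/(-45 - 176118) = 1/72936 - (-1)/(-176163) = 1/72936 - (-1)*(-1)/176163 = 1/72936 - 1*1/176163 = 1/72936 - 1/176163 = 34409/4282874856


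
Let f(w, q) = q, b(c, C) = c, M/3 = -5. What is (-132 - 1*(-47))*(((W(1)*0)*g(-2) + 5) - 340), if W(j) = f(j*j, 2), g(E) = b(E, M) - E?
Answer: 28475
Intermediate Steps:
M = -15 (M = 3*(-5) = -15)
g(E) = 0 (g(E) = E - E = 0)
W(j) = 2
(-132 - 1*(-47))*(((W(1)*0)*g(-2) + 5) - 340) = (-132 - 1*(-47))*(((2*0)*0 + 5) - 340) = (-132 + 47)*((0*0 + 5) - 340) = -85*((0 + 5) - 340) = -85*(5 - 340) = -85*(-335) = 28475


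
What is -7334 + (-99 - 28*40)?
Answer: -8553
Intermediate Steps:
-7334 + (-99 - 28*40) = -7334 + (-99 - 1120) = -7334 - 1219 = -8553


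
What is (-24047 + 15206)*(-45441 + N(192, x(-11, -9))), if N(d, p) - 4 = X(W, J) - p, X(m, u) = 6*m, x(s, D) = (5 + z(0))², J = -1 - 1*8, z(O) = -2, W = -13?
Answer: 402477684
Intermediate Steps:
J = -9 (J = -1 - 8 = -9)
x(s, D) = 9 (x(s, D) = (5 - 2)² = 3² = 9)
N(d, p) = -74 - p (N(d, p) = 4 + (6*(-13) - p) = 4 + (-78 - p) = -74 - p)
(-24047 + 15206)*(-45441 + N(192, x(-11, -9))) = (-24047 + 15206)*(-45441 + (-74 - 1*9)) = -8841*(-45441 + (-74 - 9)) = -8841*(-45441 - 83) = -8841*(-45524) = 402477684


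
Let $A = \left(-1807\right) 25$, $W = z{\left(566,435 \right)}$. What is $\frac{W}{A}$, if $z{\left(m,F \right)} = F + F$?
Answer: $- \frac{174}{9035} \approx -0.019258$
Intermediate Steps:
$z{\left(m,F \right)} = 2 F$
$W = 870$ ($W = 2 \cdot 435 = 870$)
$A = -45175$
$\frac{W}{A} = \frac{870}{-45175} = 870 \left(- \frac{1}{45175}\right) = - \frac{174}{9035}$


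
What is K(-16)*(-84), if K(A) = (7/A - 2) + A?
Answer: 6195/4 ≈ 1548.8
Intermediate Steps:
K(A) = -2 + A + 7/A (K(A) = (-2 + 7/A) + A = -2 + A + 7/A)
K(-16)*(-84) = (-2 - 16 + 7/(-16))*(-84) = (-2 - 16 + 7*(-1/16))*(-84) = (-2 - 16 - 7/16)*(-84) = -295/16*(-84) = 6195/4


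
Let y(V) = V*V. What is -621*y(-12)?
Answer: -89424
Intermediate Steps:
y(V) = V²
-621*y(-12) = -621*(-12)² = -621*144 = -89424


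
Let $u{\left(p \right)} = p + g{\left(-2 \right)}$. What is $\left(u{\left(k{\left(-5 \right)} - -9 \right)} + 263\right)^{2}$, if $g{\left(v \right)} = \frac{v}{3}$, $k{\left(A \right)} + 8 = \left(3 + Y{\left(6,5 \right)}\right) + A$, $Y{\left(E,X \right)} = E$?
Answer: $\frac{643204}{9} \approx 71467.0$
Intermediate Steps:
$k{\left(A \right)} = 1 + A$ ($k{\left(A \right)} = -8 + \left(\left(3 + 6\right) + A\right) = -8 + \left(9 + A\right) = 1 + A$)
$g{\left(v \right)} = \frac{v}{3}$ ($g{\left(v \right)} = v \frac{1}{3} = \frac{v}{3}$)
$u{\left(p \right)} = - \frac{2}{3} + p$ ($u{\left(p \right)} = p + \frac{1}{3} \left(-2\right) = p - \frac{2}{3} = - \frac{2}{3} + p$)
$\left(u{\left(k{\left(-5 \right)} - -9 \right)} + 263\right)^{2} = \left(\left(- \frac{2}{3} + \left(\left(1 - 5\right) - -9\right)\right) + 263\right)^{2} = \left(\left(- \frac{2}{3} + \left(-4 + 9\right)\right) + 263\right)^{2} = \left(\left(- \frac{2}{3} + 5\right) + 263\right)^{2} = \left(\frac{13}{3} + 263\right)^{2} = \left(\frac{802}{3}\right)^{2} = \frac{643204}{9}$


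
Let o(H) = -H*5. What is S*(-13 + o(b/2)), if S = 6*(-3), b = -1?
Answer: 189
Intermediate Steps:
o(H) = -5*H
S = -18
S*(-13 + o(b/2)) = -18*(-13 - (-5)/2) = -18*(-13 - 5*(-½)) = -18*(-13 + 5/2) = -18*(-21/2) = 189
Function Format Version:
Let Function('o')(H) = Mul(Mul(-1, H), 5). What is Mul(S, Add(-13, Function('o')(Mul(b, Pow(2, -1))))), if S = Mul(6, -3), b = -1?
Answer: 189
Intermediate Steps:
Function('o')(H) = Mul(-5, H)
S = -18
Mul(S, Add(-13, Function('o')(Mul(b, Pow(2, -1))))) = Mul(-18, Add(-13, Mul(-5, Mul(-1, Pow(2, -1))))) = Mul(-18, Add(-13, Mul(-5, Mul(-1, Rational(1, 2))))) = Mul(-18, Add(-13, Mul(-5, Rational(-1, 2)))) = Mul(-18, Add(-13, Rational(5, 2))) = Mul(-18, Rational(-21, 2)) = 189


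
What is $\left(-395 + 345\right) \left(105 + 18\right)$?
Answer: $-6150$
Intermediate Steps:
$\left(-395 + 345\right) \left(105 + 18\right) = \left(-50\right) 123 = -6150$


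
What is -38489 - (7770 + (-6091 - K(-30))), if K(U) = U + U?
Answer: -40228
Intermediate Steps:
K(U) = 2*U
-38489 - (7770 + (-6091 - K(-30))) = -38489 - (7770 + (-6091 - 2*(-30))) = -38489 - (7770 + (-6091 - 1*(-60))) = -38489 - (7770 + (-6091 + 60)) = -38489 - (7770 - 6031) = -38489 - 1*1739 = -38489 - 1739 = -40228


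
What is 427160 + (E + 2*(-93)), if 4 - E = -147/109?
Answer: 46540749/109 ≈ 4.2698e+5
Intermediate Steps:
E = 583/109 (E = 4 - (-147)/109 = 4 - 1*(-147/109) = 4 + 147/109 = 583/109 ≈ 5.3486)
427160 + (E + 2*(-93)) = 427160 + (583/109 + 2*(-93)) = 427160 + (583/109 - 186) = 427160 - 19691/109 = 46540749/109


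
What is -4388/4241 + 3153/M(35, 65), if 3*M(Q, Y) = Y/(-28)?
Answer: -1123522552/275665 ≈ -4075.7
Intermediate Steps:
M(Q, Y) = -Y/84 (M(Q, Y) = (Y/(-28))/3 = (Y*(-1/28))/3 = (-Y/28)/3 = -Y/84)
-4388/4241 + 3153/M(35, 65) = -4388/4241 + 3153/((-1/84*65)) = -4388*1/4241 + 3153/(-65/84) = -4388/4241 + 3153*(-84/65) = -4388/4241 - 264852/65 = -1123522552/275665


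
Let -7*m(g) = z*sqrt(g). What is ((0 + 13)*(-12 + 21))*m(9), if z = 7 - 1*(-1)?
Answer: -2808/7 ≈ -401.14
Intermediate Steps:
z = 8 (z = 7 + 1 = 8)
m(g) = -8*sqrt(g)/7
((0 + 13)*(-12 + 21))*m(9) = ((0 + 13)*(-12 + 21))*(-8*sqrt(9)/7) = (13*9)*(-8/7*3) = 117*(-24/7) = -2808/7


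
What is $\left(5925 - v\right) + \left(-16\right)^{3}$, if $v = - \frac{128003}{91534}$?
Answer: $\frac{167543689}{91534} \approx 1830.4$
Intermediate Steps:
$v = - \frac{128003}{91534}$ ($v = \left(-128003\right) \frac{1}{91534} = - \frac{128003}{91534} \approx -1.3984$)
$\left(5925 - v\right) + \left(-16\right)^{3} = \left(5925 - - \frac{128003}{91534}\right) + \left(-16\right)^{3} = \left(5925 + \frac{128003}{91534}\right) - 4096 = \frac{542466953}{91534} - 4096 = \frac{167543689}{91534}$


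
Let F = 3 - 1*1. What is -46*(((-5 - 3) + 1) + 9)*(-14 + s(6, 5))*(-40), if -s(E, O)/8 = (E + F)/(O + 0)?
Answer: -98624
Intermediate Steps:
F = 2 (F = 3 - 1 = 2)
s(E, O) = -8*(2 + E)/O (s(E, O) = -8*(E + 2)/(O + 0) = -8*(2 + E)/O)
-46*(((-5 - 3) + 1) + 9)*(-14 + s(6, 5))*(-40) = -46*(((-5 - 3) + 1) + 9)*(-14 + 8*(-2 - 1*6)/5)*(-40) = -46*((-8 + 1) + 9)*(-14 + 8*(⅕)*(-2 - 6))*(-40) = -46*(-7 + 9)*(-14 + 8*(⅕)*(-8))*(-40) = -92*(-14 - 64/5)*(-40) = -92*(-134)/5*(-40) = -46*(-268/5)*(-40) = (12328/5)*(-40) = -98624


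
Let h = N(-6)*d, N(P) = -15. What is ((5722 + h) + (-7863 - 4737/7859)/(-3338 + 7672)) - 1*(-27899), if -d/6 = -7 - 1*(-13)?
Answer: 581746404906/17030453 ≈ 34159.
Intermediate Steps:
d = -36 (d = -6*(-7 - 1*(-13)) = -6*(-7 + 13) = -6*6 = -36)
h = 540 (h = -15*(-36) = 540)
((5722 + h) + (-7863 - 4737/7859)/(-3338 + 7672)) - 1*(-27899) = ((5722 + 540) + (-7863 - 4737/7859)/(-3338 + 7672)) - 1*(-27899) = (6262 + (-7863 - 4737*1/7859)/4334) + 27899 = (6262 + (-7863 - 4737/7859)*(1/4334)) + 27899 = (6262 - 61800054/7859*1/4334) + 27899 = (6262 - 30900027/17030453) + 27899 = 106613796659/17030453 + 27899 = 581746404906/17030453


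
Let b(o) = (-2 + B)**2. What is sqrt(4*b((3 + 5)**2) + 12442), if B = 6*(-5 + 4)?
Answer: sqrt(12698) ≈ 112.69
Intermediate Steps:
B = -6 (B = 6*(-1) = -6)
b(o) = 64 (b(o) = (-2 - 6)**2 = (-8)**2 = 64)
sqrt(4*b((3 + 5)**2) + 12442) = sqrt(4*64 + 12442) = sqrt(256 + 12442) = sqrt(12698)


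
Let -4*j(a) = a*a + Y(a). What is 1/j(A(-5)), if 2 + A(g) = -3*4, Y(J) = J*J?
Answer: -1/98 ≈ -0.010204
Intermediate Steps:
Y(J) = J**2
A(g) = -14 (A(g) = -2 - 3*4 = -2 - 12 = -14)
j(a) = -a**2/2 (j(a) = -(a*a + a**2)/4 = -(a**2 + a**2)/4 = -a**2/2)
1/j(A(-5)) = 1/(-1/2*(-14)**2) = 1/(-1/2*196) = 1/(-98) = -1/98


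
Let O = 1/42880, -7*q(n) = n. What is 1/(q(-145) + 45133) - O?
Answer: -3979/3388334720 ≈ -1.1743e-6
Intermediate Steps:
q(n) = -n/7
O = 1/42880 ≈ 2.3321e-5
1/(q(-145) + 45133) - O = 1/(-⅐*(-145) + 45133) - 1*1/42880 = 1/(145/7 + 45133) - 1/42880 = 1/(316076/7) - 1/42880 = 7/316076 - 1/42880 = -3979/3388334720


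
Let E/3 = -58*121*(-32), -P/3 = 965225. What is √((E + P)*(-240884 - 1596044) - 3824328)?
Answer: 2*√1020388208622 ≈ 2.0203e+6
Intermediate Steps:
P = -2895675 (P = -3*965225 = -2895675)
E = 673728 (E = 3*(-58*121*(-32)) = 3*(-7018*(-32)) = 3*224576 = 673728)
√((E + P)*(-240884 - 1596044) - 3824328) = √((673728 - 2895675)*(-240884 - 1596044) - 3824328) = √(-2221947*(-1836928) - 3824328) = √(4081556658816 - 3824328) = √4081552834488 = 2*√1020388208622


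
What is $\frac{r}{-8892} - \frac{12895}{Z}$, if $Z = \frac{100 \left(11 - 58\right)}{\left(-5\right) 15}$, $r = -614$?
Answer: $- \frac{85967897}{417924} \approx -205.7$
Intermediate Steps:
$Z = \frac{188}{3}$ ($Z = \frac{100 \left(-47\right)}{-75} = \left(-4700\right) \left(- \frac{1}{75}\right) = \frac{188}{3} \approx 62.667$)
$\frac{r}{-8892} - \frac{12895}{Z} = - \frac{614}{-8892} - \frac{12895}{\frac{188}{3}} = \left(-614\right) \left(- \frac{1}{8892}\right) - \frac{38685}{188} = \frac{307}{4446} - \frac{38685}{188} = - \frac{85967897}{417924}$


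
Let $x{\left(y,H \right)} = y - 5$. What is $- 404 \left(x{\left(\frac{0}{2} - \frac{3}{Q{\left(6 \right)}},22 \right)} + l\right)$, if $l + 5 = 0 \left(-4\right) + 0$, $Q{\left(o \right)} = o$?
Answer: $4242$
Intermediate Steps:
$l = -5$ ($l = -5 + \left(0 \left(-4\right) + 0\right) = -5 + \left(0 + 0\right) = -5 + 0 = -5$)
$x{\left(y,H \right)} = -5 + y$
$- 404 \left(x{\left(\frac{0}{2} - \frac{3}{Q{\left(6 \right)}},22 \right)} + l\right) = - 404 \left(\left(-5 + \left(\frac{0}{2} - \frac{3}{6}\right)\right) - 5\right) = - 404 \left(\left(-5 + \left(0 \cdot \frac{1}{2} - \frac{1}{2}\right)\right) - 5\right) = - 404 \left(\left(-5 + \left(0 - \frac{1}{2}\right)\right) - 5\right) = - 404 \left(\left(-5 - \frac{1}{2}\right) - 5\right) = - 404 \left(- \frac{11}{2} - 5\right) = \left(-404\right) \left(- \frac{21}{2}\right) = 4242$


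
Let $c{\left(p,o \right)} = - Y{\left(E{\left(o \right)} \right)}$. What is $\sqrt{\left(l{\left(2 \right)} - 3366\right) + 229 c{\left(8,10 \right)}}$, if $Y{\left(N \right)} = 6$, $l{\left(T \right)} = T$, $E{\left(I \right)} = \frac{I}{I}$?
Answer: $i \sqrt{4738} \approx 68.833 i$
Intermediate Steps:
$E{\left(I \right)} = 1$
$c{\left(p,o \right)} = -6$ ($c{\left(p,o \right)} = \left(-1\right) 6 = -6$)
$\sqrt{\left(l{\left(2 \right)} - 3366\right) + 229 c{\left(8,10 \right)}} = \sqrt{\left(2 - 3366\right) + 229 \left(-6\right)} = \sqrt{\left(2 - 3366\right) - 1374} = \sqrt{-3364 - 1374} = \sqrt{-4738} = i \sqrt{4738}$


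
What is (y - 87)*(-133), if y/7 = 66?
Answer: -49875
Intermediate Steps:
y = 462 (y = 7*66 = 462)
(y - 87)*(-133) = (462 - 87)*(-133) = 375*(-133) = -49875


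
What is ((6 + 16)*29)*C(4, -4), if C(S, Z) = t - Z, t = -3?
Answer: 638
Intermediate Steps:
C(S, Z) = -3 - Z
((6 + 16)*29)*C(4, -4) = ((6 + 16)*29)*(-3 - 1*(-4)) = (22*29)*(-3 + 4) = 638*1 = 638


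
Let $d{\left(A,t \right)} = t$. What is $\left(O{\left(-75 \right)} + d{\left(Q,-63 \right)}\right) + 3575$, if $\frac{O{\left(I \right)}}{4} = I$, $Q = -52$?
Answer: $3212$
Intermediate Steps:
$O{\left(I \right)} = 4 I$
$\left(O{\left(-75 \right)} + d{\left(Q,-63 \right)}\right) + 3575 = \left(4 \left(-75\right) - 63\right) + 3575 = \left(-300 - 63\right) + 3575 = -363 + 3575 = 3212$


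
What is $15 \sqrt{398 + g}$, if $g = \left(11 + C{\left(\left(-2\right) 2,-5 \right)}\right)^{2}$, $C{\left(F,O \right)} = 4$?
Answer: $15 \sqrt{623} \approx 374.4$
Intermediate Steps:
$g = 225$ ($g = \left(11 + 4\right)^{2} = 15^{2} = 225$)
$15 \sqrt{398 + g} = 15 \sqrt{398 + 225} = 15 \sqrt{623}$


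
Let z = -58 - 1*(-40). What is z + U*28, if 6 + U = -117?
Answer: -3462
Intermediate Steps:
U = -123 (U = -6 - 117 = -123)
z = -18 (z = -58 + 40 = -18)
z + U*28 = -18 - 123*28 = -18 - 3444 = -3462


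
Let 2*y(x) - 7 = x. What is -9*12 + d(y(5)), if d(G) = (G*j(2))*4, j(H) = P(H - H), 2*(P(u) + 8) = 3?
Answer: -264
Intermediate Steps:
P(u) = -13/2 (P(u) = -8 + (½)*3 = -8 + 3/2 = -13/2)
y(x) = 7/2 + x/2
j(H) = -13/2
d(G) = -26*G (d(G) = (G*(-13/2))*4 = -13*G/2*4 = -26*G)
-9*12 + d(y(5)) = -9*12 - 26*(7/2 + (½)*5) = -108 - 26*(7/2 + 5/2) = -108 - 26*6 = -108 - 156 = -264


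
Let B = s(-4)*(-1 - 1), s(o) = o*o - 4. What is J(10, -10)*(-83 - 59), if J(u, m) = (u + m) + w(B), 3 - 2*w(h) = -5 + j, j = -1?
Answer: -639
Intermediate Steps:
s(o) = -4 + o² (s(o) = o² - 4 = -4 + o²)
B = -24 (B = (-4 + (-4)²)*(-1 - 1) = (-4 + 16)*(-2) = 12*(-2) = -24)
w(h) = 9/2 (w(h) = 3/2 - (-5 - 1)/2 = 3/2 - ½*(-6) = 3/2 + 3 = 9/2)
J(u, m) = 9/2 + m + u (J(u, m) = (u + m) + 9/2 = (m + u) + 9/2 = 9/2 + m + u)
J(10, -10)*(-83 - 59) = (9/2 - 10 + 10)*(-83 - 59) = (9/2)*(-142) = -639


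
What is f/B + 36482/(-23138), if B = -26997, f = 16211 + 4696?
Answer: -244775120/104109431 ≈ -2.3511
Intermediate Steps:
f = 20907
f/B + 36482/(-23138) = 20907/(-26997) + 36482/(-23138) = 20907*(-1/26997) + 36482*(-1/23138) = -6969/8999 - 18241/11569 = -244775120/104109431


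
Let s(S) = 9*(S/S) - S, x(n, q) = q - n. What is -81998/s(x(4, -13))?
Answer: -40999/13 ≈ -3153.8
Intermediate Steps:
s(S) = 9 - S (s(S) = 9*1 - S = 9 - S)
-81998/s(x(4, -13)) = -81998/(9 - (-13 - 1*4)) = -81998/(9 - (-13 - 4)) = -81998/(9 - 1*(-17)) = -81998/(9 + 17) = -81998/26 = -81998*1/26 = -40999/13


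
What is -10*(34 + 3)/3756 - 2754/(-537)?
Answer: 1690889/336162 ≈ 5.0300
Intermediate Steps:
-10*(34 + 3)/3756 - 2754/(-537) = -10*37*(1/3756) - 2754*(-1/537) = -370*1/3756 + 918/179 = -185/1878 + 918/179 = 1690889/336162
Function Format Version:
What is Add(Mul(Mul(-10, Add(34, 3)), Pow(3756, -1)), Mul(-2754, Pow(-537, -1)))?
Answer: Rational(1690889, 336162) ≈ 5.0300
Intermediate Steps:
Add(Mul(Mul(-10, Add(34, 3)), Pow(3756, -1)), Mul(-2754, Pow(-537, -1))) = Add(Mul(Mul(-10, 37), Rational(1, 3756)), Mul(-2754, Rational(-1, 537))) = Add(Mul(-370, Rational(1, 3756)), Rational(918, 179)) = Add(Rational(-185, 1878), Rational(918, 179)) = Rational(1690889, 336162)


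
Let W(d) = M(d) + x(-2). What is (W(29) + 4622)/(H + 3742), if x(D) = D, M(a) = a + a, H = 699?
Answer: 4678/4441 ≈ 1.0534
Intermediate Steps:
M(a) = 2*a
W(d) = -2 + 2*d (W(d) = 2*d - 2 = -2 + 2*d)
(W(29) + 4622)/(H + 3742) = ((-2 + 2*29) + 4622)/(699 + 3742) = ((-2 + 58) + 4622)/4441 = (56 + 4622)*(1/4441) = 4678*(1/4441) = 4678/4441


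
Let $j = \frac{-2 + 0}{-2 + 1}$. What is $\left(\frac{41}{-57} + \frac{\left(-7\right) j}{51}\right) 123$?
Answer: $- \frac{39483}{323} \approx -122.24$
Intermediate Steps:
$j = 2$ ($j = - \frac{2}{-1} = \left(-2\right) \left(-1\right) = 2$)
$\left(\frac{41}{-57} + \frac{\left(-7\right) j}{51}\right) 123 = \left(\frac{41}{-57} + \frac{\left(-7\right) 2}{51}\right) 123 = \left(41 \left(- \frac{1}{57}\right) - \frac{14}{51}\right) 123 = \left(- \frac{41}{57} - \frac{14}{51}\right) 123 = \left(- \frac{321}{323}\right) 123 = - \frac{39483}{323}$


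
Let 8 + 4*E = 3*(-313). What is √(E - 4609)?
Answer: I*√19383/2 ≈ 69.611*I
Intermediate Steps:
E = -947/4 (E = -2 + (3*(-313))/4 = -2 + (¼)*(-939) = -2 - 939/4 = -947/4 ≈ -236.75)
√(E - 4609) = √(-947/4 - 4609) = √(-19383/4) = I*√19383/2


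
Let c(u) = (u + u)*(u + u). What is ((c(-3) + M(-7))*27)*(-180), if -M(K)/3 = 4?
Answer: -116640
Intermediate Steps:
M(K) = -12 (M(K) = -3*4 = -12)
c(u) = 4*u² (c(u) = (2*u)*(2*u) = 4*u²)
((c(-3) + M(-7))*27)*(-180) = ((4*(-3)² - 12)*27)*(-180) = ((4*9 - 12)*27)*(-180) = ((36 - 12)*27)*(-180) = (24*27)*(-180) = 648*(-180) = -116640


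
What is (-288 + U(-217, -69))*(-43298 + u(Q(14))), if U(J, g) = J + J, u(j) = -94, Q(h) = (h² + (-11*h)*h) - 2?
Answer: 31329024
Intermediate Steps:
Q(h) = -2 - 10*h² (Q(h) = (h² - 11*h²) - 2 = -10*h² - 2 = -2 - 10*h²)
U(J, g) = 2*J
(-288 + U(-217, -69))*(-43298 + u(Q(14))) = (-288 + 2*(-217))*(-43298 - 94) = (-288 - 434)*(-43392) = -722*(-43392) = 31329024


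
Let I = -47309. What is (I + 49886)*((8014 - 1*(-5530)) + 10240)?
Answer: 61291368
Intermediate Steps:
(I + 49886)*((8014 - 1*(-5530)) + 10240) = (-47309 + 49886)*((8014 - 1*(-5530)) + 10240) = 2577*((8014 + 5530) + 10240) = 2577*(13544 + 10240) = 2577*23784 = 61291368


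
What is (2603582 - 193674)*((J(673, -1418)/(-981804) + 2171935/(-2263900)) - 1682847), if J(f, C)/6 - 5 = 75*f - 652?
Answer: -37559189965845974243163/9261275315 ≈ -4.0555e+12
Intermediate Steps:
J(f, C) = -3882 + 450*f (J(f, C) = 30 + 6*(75*f - 652) = 30 + 6*(-652 + 75*f) = 30 + (-3912 + 450*f) = -3882 + 450*f)
(2603582 - 193674)*((J(673, -1418)/(-981804) + 2171935/(-2263900)) - 1682847) = (2603582 - 193674)*(((-3882 + 450*673)/(-981804) + 2171935/(-2263900)) - 1682847) = 2409908*(((-3882 + 302850)*(-1/981804) + 2171935*(-1/2263900)) - 1682847) = 2409908*((298968*(-1/981804) - 434387/452780) - 1682847) = 2409908*((-24914/81817 - 434387/452780) - 1682847) = 2409908*(-46820802099/37045101260 - 1682847) = 2409908*(-62341284340889319/37045101260) = -37559189965845974243163/9261275315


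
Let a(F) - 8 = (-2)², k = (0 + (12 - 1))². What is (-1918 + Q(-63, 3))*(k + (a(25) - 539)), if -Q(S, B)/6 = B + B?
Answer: 793324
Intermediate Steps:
Q(S, B) = -12*B (Q(S, B) = -6*(B + B) = -12*B)
k = 121 (k = (0 + 11)² = 11² = 121)
a(F) = 12 (a(F) = 8 + (-2)² = 8 + 4 = 12)
(-1918 + Q(-63, 3))*(k + (a(25) - 539)) = (-1918 - 12*3)*(121 + (12 - 539)) = (-1918 - 36)*(121 - 527) = -1954*(-406) = 793324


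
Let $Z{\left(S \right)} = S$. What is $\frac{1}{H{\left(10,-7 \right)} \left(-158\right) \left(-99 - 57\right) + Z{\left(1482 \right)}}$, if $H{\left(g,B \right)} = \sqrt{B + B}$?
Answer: $\frac{19}{109070910} - \frac{158 i \sqrt{14}}{54535455} \approx 1.742 \cdot 10^{-7} - 1.084 \cdot 10^{-5} i$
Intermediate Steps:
$H{\left(g,B \right)} = \sqrt{2} \sqrt{B}$ ($H{\left(g,B \right)} = \sqrt{2 B} = \sqrt{2} \sqrt{B}$)
$\frac{1}{H{\left(10,-7 \right)} \left(-158\right) \left(-99 - 57\right) + Z{\left(1482 \right)}} = \frac{1}{\sqrt{2} \sqrt{-7} \left(-158\right) \left(-99 - 57\right) + 1482} = \frac{1}{\sqrt{2} i \sqrt{7} \left(-158\right) \left(-156\right) + 1482} = \frac{1}{i \sqrt{14} \left(-158\right) \left(-156\right) + 1482} = \frac{1}{- 158 i \sqrt{14} \left(-156\right) + 1482} = \frac{1}{24648 i \sqrt{14} + 1482} = \frac{1}{1482 + 24648 i \sqrt{14}}$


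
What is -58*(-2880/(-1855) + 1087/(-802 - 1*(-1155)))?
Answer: -35183090/130963 ≈ -268.65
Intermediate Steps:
-58*(-2880/(-1855) + 1087/(-802 - 1*(-1155))) = -58*(-2880*(-1/1855) + 1087/(-802 + 1155)) = -58*(576/371 + 1087/353) = -58*606605/130963 = -35183090/130963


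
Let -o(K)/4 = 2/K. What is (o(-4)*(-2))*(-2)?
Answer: 8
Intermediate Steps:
o(K) = -8/K
(o(-4)*(-2))*(-2) = (-8/(-4)*(-2))*(-2) = (-8*(-¼)*(-2))*(-2) = (2*(-2))*(-2) = -4*(-2) = 8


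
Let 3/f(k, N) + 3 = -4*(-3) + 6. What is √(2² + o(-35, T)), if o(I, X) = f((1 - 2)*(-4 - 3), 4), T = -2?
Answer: √105/5 ≈ 2.0494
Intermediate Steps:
f(k, N) = ⅕ (f(k, N) = 3/(-3 + (-4*(-3) + 6)) = 3/(-3 + (12 + 6)) = 3/(-3 + 18) = 3/15 = 3*(1/15) = ⅕)
o(I, X) = ⅕
√(2² + o(-35, T)) = √(2² + ⅕) = √(4 + ⅕) = √(21/5) = √105/5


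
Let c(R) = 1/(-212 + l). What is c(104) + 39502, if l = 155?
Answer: 2251613/57 ≈ 39502.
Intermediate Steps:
c(R) = -1/57 (c(R) = 1/(-212 + 155) = 1/(-57) = -1/57)
c(104) + 39502 = -1/57 + 39502 = 2251613/57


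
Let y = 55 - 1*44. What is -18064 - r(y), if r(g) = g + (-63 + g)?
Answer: -18023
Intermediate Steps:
y = 11 (y = 55 - 44 = 11)
r(g) = -63 + 2*g
-18064 - r(y) = -18064 - (-63 + 2*11) = -18064 - (-63 + 22) = -18064 - 1*(-41) = -18064 + 41 = -18023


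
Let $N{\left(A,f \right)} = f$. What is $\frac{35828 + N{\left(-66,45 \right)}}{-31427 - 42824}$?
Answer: $- \frac{35873}{74251} \approx -0.48313$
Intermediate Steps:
$\frac{35828 + N{\left(-66,45 \right)}}{-31427 - 42824} = \frac{35828 + 45}{-31427 - 42824} = \frac{35873}{-74251} = 35873 \left(- \frac{1}{74251}\right) = - \frac{35873}{74251}$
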